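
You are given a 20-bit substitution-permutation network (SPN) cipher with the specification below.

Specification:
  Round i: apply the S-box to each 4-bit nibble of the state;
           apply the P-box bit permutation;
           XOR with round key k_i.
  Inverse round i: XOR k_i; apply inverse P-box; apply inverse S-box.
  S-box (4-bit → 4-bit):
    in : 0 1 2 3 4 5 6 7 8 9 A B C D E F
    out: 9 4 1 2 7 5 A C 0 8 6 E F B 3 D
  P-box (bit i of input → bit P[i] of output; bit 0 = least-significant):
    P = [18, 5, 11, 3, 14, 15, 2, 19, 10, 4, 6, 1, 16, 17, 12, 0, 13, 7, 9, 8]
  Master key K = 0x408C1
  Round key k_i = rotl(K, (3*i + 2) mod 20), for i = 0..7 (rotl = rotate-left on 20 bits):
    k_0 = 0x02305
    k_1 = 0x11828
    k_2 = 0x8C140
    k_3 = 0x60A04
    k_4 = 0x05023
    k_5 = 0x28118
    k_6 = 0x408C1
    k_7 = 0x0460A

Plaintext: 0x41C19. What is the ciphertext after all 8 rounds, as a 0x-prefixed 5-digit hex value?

0x4DE7D

s_0 = plaintext = 0x41C19
s_1 = Round(s_0, k_0) = 0x015DB
s_2 = Round(s_1, k_1) = 0x9E540
s_3 = Round(s_2, k_2) = 0xF040C
s_4 = Round(s_3, k_3) = 0xB657D
s_5 = Round(s_4, k_4) = 0xE57CE
s_6 = Round(s_5, k_5) = 0xF71FE
s_7 = Round(s_6, k_6) = 0x87BA4
s_8 = Round(s_7, k_7) = 0x4DE7D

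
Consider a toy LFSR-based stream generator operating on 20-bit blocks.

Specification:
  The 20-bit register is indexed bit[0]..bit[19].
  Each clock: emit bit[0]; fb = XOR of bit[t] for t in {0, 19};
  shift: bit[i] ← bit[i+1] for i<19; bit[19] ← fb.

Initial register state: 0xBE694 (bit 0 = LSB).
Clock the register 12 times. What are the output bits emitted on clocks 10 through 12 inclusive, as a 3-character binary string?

reg_0 = 0xBE694
clock 1: out=0, reg = 0xDF34A
clock 2: out=0, reg = 0xEF9A5
clock 3: out=1, reg = 0x77CD2
clock 4: out=0, reg = 0x3BE69
clock 5: out=1, reg = 0x9DF34
clock 6: out=0, reg = 0xCEF9A
clock 7: out=0, reg = 0xE77CD
clock 8: out=1, reg = 0x73BE6
clock 9: out=0, reg = 0x39DF3
clock 10: out=1, reg = 0x9CEF9
clock 11: out=1, reg = 0x4E77C
clock 12: out=0, reg = 0x273BE

110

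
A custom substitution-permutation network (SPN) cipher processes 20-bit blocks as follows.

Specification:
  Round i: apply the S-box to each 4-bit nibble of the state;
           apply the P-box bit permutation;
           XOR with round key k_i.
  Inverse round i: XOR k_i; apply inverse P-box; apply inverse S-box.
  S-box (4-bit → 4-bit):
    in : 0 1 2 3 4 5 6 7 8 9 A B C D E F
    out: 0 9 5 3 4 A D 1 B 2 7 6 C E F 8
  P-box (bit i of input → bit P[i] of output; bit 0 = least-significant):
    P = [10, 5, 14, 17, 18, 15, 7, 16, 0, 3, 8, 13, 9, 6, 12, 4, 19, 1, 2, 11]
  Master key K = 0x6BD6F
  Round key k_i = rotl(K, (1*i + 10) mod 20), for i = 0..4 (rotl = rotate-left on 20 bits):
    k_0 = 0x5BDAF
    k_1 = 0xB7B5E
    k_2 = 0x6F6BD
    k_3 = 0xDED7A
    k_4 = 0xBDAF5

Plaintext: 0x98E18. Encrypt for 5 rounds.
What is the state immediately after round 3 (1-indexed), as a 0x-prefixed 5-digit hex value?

0xE63D0

s_0 = plaintext = 0x98E18
s_1 = Round(s_0, k_0) = 0x29AD4
s_2 = Round(s_1, k_1) = 0x2BA93
s_3 = Round(s_2, k_2) = 0xE63D0
s_4 = Round(s_3, k_3) = 0x477E5
s_5 = Round(s_4, k_4) = 0xC5850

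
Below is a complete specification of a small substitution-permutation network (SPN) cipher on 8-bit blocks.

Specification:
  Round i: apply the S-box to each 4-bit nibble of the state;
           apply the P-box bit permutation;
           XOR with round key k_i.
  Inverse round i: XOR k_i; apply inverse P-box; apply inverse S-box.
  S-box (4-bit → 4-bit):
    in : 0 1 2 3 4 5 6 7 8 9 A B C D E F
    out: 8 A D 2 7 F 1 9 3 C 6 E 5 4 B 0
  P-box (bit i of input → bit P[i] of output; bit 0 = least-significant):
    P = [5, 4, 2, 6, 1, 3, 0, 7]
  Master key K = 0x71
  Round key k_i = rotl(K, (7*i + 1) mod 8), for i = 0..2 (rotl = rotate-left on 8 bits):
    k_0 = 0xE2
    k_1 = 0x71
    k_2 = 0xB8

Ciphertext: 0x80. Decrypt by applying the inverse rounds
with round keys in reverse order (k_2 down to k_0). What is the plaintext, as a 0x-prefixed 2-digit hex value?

s_0 = ciphertext = 0x80
s_1 = InvRound(s_0, k_2) = 0x38
s_2 = InvRound(s_1, k_1) = 0xA0
s_3 = InvRound(s_2, k_0) = 0x60

0x60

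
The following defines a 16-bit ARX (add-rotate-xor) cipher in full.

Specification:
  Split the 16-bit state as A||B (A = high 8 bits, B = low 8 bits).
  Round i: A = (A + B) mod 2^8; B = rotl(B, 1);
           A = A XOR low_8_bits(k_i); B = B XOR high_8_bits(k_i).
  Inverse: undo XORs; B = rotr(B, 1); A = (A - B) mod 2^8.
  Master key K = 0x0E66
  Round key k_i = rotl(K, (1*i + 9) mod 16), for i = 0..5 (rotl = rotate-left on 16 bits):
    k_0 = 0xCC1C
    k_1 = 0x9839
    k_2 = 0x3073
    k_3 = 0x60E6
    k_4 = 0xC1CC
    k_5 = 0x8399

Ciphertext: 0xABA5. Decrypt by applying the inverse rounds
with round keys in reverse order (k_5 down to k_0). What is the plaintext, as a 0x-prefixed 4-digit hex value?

0xD5D6

s_0 = ciphertext = 0xABA5
s_1 = InvRound(s_0, k_5) = 0x1F13
s_2 = InvRound(s_1, k_4) = 0x6A69
s_3 = InvRound(s_2, k_3) = 0x0884
s_4 = InvRound(s_3, k_2) = 0x215A
s_5 = InvRound(s_4, k_1) = 0xB761
s_6 = InvRound(s_5, k_0) = 0xD5D6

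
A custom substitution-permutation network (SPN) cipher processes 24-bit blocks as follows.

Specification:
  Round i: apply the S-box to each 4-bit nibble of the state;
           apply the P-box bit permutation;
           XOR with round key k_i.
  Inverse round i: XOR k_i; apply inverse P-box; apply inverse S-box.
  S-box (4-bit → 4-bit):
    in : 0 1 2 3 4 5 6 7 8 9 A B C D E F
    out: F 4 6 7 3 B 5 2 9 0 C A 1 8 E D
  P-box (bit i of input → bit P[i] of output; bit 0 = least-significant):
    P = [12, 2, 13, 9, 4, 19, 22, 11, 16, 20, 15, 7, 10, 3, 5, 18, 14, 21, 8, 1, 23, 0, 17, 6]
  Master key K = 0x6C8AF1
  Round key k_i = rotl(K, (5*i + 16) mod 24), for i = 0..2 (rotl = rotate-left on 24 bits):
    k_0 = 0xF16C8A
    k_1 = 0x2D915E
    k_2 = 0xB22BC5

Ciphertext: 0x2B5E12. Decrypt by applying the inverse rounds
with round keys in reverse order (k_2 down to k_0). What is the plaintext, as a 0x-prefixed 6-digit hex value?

s_0 = ciphertext = 0x2B5E12
s_1 = InvRound(s_0, k_2) = 0x5FC543
s_2 = InvRound(s_1, k_1) = 0x244764
s_3 = InvRound(s_2, k_0) = 0x8AE5AE

0x8AE5AE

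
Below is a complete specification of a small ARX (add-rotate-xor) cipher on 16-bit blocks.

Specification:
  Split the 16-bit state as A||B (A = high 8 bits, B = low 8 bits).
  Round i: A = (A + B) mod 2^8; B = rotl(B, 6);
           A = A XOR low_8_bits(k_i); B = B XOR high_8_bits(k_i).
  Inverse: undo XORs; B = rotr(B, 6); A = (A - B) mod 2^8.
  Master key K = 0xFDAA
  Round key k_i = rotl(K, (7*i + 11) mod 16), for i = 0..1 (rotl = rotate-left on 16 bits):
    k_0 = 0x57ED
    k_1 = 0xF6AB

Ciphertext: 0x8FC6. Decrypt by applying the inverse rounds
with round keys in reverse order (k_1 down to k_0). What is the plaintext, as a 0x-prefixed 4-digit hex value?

s_0 = ciphertext = 0x8FC6
s_1 = InvRound(s_0, k_1) = 0x64C0
s_2 = InvRound(s_1, k_0) = 0x2B5E

0x2B5E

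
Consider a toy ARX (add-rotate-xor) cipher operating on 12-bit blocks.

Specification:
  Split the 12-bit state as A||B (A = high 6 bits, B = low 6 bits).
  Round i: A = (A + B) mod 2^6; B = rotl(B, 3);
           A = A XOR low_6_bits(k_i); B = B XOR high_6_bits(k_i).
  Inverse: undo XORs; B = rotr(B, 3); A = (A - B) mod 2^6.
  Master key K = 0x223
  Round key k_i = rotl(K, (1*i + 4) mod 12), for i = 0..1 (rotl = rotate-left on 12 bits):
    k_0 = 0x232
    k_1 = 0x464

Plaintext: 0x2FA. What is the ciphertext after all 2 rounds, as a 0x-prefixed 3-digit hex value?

0xCAA

s_0 = plaintext = 0x2FA
s_1 = Round(s_0, k_0) = 0xDDF
s_2 = Round(s_1, k_1) = 0xCAA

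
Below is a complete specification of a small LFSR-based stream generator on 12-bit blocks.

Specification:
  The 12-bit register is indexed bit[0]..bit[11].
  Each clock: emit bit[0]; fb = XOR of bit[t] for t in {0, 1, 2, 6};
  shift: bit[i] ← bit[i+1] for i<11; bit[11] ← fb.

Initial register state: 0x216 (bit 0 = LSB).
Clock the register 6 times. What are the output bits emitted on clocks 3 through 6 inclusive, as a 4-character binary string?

reg_0 = 0x216
clock 1: out=0, reg = 0x10B
clock 2: out=1, reg = 0x085
clock 3: out=1, reg = 0x042
clock 4: out=0, reg = 0x021
clock 5: out=1, reg = 0x810
clock 6: out=0, reg = 0x408

1010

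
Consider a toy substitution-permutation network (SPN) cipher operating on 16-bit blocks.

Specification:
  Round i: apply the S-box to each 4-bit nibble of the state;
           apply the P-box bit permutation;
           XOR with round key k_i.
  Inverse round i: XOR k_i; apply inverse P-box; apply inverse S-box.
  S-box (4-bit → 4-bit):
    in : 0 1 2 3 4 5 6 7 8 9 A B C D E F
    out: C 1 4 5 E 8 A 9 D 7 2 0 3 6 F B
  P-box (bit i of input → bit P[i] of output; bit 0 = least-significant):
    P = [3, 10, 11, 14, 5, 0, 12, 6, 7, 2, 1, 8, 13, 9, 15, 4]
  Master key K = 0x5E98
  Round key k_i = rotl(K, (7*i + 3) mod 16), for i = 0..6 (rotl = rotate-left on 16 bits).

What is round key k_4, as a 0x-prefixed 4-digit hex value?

K = 0x5E98
k_0 = rotl(K, (7*0+3) mod 16) = rotl(K, 3) = 0xF4C2
k_1 = rotl(K, (7*1+3) mod 16) = rotl(K, 10) = 0x617A
k_2 = rotl(K, (7*2+3) mod 16) = rotl(K, 1) = 0xBD30
k_3 = rotl(K, (7*3+3) mod 16) = rotl(K, 8) = 0x985E
k_4 = rotl(K, (7*4+3) mod 16) = rotl(K, 15) = 0x2F4C

0x2F4C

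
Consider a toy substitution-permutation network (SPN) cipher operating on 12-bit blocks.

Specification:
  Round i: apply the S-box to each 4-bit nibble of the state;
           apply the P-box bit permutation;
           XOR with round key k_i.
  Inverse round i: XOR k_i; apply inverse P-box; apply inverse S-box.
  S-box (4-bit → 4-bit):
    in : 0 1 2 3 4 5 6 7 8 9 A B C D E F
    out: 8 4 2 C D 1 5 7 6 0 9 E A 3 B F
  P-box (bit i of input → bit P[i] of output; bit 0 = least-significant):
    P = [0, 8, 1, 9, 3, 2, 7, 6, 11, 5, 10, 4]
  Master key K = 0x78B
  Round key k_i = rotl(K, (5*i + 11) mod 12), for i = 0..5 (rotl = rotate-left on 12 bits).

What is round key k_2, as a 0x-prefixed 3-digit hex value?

K = 0x78B
k_0 = rotl(K, (5*0+11) mod 12) = rotl(K, 11) = 0xBC5
k_1 = rotl(K, (5*1+11) mod 12) = rotl(K, 4) = 0x8B7
k_2 = rotl(K, (5*2+11) mod 12) = rotl(K, 9) = 0x6F1

0x6F1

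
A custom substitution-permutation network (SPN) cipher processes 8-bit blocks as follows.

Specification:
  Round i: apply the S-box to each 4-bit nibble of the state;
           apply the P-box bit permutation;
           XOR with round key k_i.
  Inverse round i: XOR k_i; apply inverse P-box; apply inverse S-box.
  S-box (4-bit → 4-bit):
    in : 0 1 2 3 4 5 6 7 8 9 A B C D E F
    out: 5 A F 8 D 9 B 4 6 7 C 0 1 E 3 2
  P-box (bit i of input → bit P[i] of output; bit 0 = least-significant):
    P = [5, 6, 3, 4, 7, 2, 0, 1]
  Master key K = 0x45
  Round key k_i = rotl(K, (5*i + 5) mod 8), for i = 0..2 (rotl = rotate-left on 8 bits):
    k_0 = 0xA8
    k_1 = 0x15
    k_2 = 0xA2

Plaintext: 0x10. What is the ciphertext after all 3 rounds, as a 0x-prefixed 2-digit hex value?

s_0 = plaintext = 0x10
s_1 = Round(s_0, k_0) = 0x86
s_2 = Round(s_1, k_1) = 0x60
s_3 = Round(s_2, k_2) = 0x0C

0x0C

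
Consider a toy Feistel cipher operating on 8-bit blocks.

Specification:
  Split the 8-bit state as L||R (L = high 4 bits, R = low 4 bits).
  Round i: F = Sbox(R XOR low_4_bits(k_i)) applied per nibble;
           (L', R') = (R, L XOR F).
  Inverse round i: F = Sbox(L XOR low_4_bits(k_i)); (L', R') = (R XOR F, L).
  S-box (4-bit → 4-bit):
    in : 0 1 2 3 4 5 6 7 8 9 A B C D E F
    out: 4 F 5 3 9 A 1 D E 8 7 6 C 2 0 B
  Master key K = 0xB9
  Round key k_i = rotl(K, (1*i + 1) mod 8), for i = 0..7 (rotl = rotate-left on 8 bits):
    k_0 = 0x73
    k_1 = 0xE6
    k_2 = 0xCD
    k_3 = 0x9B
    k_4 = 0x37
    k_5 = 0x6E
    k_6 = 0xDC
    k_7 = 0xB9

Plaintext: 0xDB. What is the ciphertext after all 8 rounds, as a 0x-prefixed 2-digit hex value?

0x7F

s_0 = plaintext = 0xDB
s_1 = Round(s_0, k_0) = 0xB3
s_2 = Round(s_1, k_1) = 0x31
s_3 = Round(s_2, k_2) = 0x1F
s_4 = Round(s_3, k_3) = 0xF8
s_5 = Round(s_4, k_4) = 0x84
s_6 = Round(s_5, k_5) = 0x4F
s_7 = Round(s_6, k_6) = 0xF7
s_8 = Round(s_7, k_7) = 0x7F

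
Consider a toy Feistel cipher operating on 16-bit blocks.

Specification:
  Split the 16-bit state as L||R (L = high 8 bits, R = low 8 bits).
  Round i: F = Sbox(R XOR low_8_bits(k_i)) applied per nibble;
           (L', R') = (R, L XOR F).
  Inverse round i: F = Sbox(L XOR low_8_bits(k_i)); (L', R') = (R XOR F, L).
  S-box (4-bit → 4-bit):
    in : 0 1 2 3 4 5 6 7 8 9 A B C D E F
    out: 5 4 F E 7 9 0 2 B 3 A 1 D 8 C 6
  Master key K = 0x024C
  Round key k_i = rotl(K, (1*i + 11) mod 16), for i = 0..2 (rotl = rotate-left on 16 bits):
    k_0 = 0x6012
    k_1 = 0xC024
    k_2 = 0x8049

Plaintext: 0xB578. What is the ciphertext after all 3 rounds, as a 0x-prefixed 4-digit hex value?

0x49EA

s_0 = plaintext = 0xB578
s_1 = Round(s_0, k_0) = 0x78BF
s_2 = Round(s_1, k_1) = 0xBF49
s_3 = Round(s_2, k_2) = 0x49EA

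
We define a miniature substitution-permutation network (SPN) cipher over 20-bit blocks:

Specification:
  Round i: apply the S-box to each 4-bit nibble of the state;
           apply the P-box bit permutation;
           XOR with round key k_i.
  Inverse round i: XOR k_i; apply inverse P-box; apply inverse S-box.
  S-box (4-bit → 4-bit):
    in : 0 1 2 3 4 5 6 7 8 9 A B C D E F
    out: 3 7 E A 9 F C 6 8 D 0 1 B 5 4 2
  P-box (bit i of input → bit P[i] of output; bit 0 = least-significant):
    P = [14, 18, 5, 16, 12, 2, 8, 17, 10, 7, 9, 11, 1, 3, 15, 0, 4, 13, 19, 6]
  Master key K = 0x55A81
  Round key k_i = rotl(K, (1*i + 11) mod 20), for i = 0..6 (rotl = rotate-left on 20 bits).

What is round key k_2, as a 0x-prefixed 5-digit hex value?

0x02AB5

K = 0x55A81
k_0 = rotl(K, (1*0+11) mod 20) = rotl(K, 11) = 0x40AAD
k_1 = rotl(K, (1*1+11) mod 20) = rotl(K, 12) = 0x8155A
k_2 = rotl(K, (1*2+11) mod 20) = rotl(K, 13) = 0x02AB5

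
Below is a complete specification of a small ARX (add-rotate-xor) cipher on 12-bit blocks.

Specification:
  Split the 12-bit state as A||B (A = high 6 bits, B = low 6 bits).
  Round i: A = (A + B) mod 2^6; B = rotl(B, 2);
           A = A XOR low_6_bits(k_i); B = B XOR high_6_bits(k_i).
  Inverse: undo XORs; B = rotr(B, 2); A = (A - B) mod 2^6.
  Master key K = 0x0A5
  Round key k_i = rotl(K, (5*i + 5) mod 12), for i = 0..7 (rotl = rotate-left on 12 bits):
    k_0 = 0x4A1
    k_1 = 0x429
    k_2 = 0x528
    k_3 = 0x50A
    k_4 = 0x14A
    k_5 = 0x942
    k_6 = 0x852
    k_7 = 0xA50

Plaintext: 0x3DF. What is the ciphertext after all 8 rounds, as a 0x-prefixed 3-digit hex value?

s_0 = plaintext = 0x3DF
s_1 = Round(s_0, k_0) = 0x3EF
s_2 = Round(s_1, k_1) = 0x5EE
s_3 = Round(s_2, k_2) = 0xB6E
s_4 = Round(s_3, k_3) = 0x46E
s_5 = Round(s_4, k_4) = 0xD7F
s_6 = Round(s_5, k_5) = 0xD9A
s_7 = Round(s_6, k_6) = 0x088
s_8 = Round(s_7, k_7) = 0x689

0x689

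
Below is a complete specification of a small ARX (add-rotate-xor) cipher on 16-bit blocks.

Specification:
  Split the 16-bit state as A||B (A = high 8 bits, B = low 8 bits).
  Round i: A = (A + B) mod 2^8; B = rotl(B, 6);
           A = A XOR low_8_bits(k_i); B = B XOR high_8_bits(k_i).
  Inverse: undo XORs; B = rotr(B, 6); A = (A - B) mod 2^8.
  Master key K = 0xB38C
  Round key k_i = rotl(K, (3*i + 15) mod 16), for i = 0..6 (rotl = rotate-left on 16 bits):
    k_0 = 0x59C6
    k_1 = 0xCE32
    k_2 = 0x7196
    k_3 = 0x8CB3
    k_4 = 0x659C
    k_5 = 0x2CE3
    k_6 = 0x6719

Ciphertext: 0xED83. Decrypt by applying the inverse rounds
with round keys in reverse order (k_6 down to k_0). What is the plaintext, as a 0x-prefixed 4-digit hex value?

s_0 = ciphertext = 0xED83
s_1 = InvRound(s_0, k_6) = 0x6193
s_2 = InvRound(s_1, k_5) = 0x84FE
s_3 = InvRound(s_2, k_4) = 0xAA6E
s_4 = InvRound(s_3, k_3) = 0x8E8B
s_5 = InvRound(s_4, k_2) = 0x2DEB
s_6 = InvRound(s_5, k_1) = 0x8B94
s_7 = InvRound(s_6, k_0) = 0x1637

0x1637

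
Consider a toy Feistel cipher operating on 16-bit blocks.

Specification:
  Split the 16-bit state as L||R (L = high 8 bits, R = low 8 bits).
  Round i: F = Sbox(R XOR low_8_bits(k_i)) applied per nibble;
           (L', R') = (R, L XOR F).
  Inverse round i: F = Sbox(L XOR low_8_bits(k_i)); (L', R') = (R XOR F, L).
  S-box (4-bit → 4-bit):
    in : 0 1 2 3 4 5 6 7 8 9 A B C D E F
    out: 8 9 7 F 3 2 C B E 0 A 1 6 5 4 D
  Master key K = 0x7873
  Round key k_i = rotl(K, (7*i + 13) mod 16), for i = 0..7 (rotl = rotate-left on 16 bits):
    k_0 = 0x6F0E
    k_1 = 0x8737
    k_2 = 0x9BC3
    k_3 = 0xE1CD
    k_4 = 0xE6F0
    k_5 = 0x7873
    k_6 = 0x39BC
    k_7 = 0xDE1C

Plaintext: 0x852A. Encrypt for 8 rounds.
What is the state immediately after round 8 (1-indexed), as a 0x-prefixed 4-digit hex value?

0x01F8

s_0 = plaintext = 0x852A
s_1 = Round(s_0, k_0) = 0x2AF6
s_2 = Round(s_1, k_1) = 0xF643
s_3 = Round(s_2, k_2) = 0x431E
s_4 = Round(s_3, k_3) = 0x1E1C
s_5 = Round(s_4, k_4) = 0x1C58
s_6 = Round(s_5, k_5) = 0x586D
s_7 = Round(s_6, k_6) = 0x6D01
s_8 = Round(s_7, k_7) = 0x01F8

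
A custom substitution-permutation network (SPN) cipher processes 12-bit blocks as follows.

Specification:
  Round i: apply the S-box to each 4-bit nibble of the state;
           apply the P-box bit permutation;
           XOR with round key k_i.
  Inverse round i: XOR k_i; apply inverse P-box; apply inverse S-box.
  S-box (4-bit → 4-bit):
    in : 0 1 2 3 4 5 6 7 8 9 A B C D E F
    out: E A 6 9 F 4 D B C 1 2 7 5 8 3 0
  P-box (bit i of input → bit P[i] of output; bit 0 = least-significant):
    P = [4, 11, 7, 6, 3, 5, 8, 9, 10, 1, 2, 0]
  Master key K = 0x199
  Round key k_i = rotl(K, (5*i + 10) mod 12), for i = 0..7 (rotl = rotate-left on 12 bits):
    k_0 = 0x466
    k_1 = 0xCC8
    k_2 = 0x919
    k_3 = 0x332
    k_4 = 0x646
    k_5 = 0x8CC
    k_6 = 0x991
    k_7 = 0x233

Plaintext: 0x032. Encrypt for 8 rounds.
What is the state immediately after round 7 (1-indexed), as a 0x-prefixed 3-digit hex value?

0x03F

s_0 = plaintext = 0x032
s_1 = Round(s_0, k_0) = 0xEE9
s_2 = Round(s_1, k_1) = 0x8F2
s_3 = Round(s_2, k_2) = 0x19C
s_4 = Round(s_3, k_3) = 0x3A9
s_5 = Round(s_4, k_4) = 0x277
s_6 = Round(s_5, k_5) = 0x2B2
s_7 = Round(s_6, k_6) = 0x03F
s_8 = Round(s_7, k_7) = 0x03C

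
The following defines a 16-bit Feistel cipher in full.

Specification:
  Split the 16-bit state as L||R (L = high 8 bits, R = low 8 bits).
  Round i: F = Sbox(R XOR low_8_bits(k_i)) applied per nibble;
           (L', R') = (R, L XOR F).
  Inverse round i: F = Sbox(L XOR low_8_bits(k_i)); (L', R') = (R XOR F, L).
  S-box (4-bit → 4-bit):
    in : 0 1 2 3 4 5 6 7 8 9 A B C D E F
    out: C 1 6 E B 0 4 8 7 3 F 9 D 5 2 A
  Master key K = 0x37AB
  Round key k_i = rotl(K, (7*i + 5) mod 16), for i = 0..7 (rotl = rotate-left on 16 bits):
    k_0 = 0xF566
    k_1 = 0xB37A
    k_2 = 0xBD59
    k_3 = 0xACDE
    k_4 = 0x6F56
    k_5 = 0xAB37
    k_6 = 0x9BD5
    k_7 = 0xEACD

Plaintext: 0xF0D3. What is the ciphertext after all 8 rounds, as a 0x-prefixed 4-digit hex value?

s_0 = plaintext = 0xF0D3
s_1 = Round(s_0, k_0) = 0xD360
s_2 = Round(s_1, k_1) = 0x60CC
s_3 = Round(s_2, k_2) = 0xCC50
s_4 = Round(s_3, k_3) = 0x50BE
s_5 = Round(s_4, k_4) = 0xBE77
s_6 = Round(s_5, k_5) = 0x7702
s_7 = Round(s_6, k_6) = 0x022F
s_8 = Round(s_7, k_7) = 0x2F24

0x2F24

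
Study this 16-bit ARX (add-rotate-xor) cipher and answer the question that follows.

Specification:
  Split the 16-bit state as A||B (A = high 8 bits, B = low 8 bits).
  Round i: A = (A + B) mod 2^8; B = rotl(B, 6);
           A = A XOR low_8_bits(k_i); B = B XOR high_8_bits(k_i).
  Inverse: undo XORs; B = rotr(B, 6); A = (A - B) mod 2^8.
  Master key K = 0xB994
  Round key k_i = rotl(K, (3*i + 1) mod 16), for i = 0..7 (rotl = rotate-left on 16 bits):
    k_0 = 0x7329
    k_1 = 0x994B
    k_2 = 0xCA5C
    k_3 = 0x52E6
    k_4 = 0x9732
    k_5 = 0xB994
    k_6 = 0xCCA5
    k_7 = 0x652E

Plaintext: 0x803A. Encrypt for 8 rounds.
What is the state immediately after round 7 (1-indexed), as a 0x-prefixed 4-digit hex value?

s_0 = plaintext = 0x803A
s_1 = Round(s_0, k_0) = 0x93FD
s_2 = Round(s_1, k_1) = 0xDBE6
s_3 = Round(s_2, k_2) = 0x9D73
s_4 = Round(s_3, k_3) = 0xF68E
s_5 = Round(s_4, k_4) = 0xB634
s_6 = Round(s_5, k_5) = 0x7EB4
s_7 = Round(s_6, k_6) = 0x97E1
s_8 = Round(s_7, k_7) = 0x561D

0x97E1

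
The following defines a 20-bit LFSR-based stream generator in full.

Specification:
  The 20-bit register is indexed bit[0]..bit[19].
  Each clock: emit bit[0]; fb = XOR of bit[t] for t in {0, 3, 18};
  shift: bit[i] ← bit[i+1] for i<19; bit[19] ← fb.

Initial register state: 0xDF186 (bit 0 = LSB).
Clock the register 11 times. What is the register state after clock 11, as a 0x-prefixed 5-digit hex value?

0xCE3BE

reg_0 = 0xDF186
clock 1: out=0, reg = 0xEF8C3
clock 2: out=1, reg = 0x77C61
clock 3: out=1, reg = 0x3BE30
clock 4: out=0, reg = 0x1DF18
clock 5: out=0, reg = 0x8EF8C
clock 6: out=0, reg = 0xC77C6
clock 7: out=0, reg = 0xE3BE3
clock 8: out=1, reg = 0x71DF1
clock 9: out=1, reg = 0x38EF8
clock 10: out=0, reg = 0x9C77C
clock 11: out=0, reg = 0xCE3BE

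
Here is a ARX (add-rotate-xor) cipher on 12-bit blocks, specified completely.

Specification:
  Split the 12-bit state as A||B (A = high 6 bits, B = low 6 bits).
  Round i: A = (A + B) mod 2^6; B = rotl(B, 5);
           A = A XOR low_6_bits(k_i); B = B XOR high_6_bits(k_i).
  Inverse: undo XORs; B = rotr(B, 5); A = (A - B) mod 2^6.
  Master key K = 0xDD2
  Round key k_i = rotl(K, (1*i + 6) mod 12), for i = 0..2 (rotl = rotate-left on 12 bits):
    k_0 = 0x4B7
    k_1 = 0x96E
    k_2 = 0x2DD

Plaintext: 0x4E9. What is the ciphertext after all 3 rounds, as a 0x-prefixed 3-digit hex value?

0x210

s_0 = plaintext = 0x4E9
s_1 = Round(s_0, k_0) = 0x2E6
s_2 = Round(s_1, k_1) = 0x7F6
s_3 = Round(s_2, k_2) = 0x210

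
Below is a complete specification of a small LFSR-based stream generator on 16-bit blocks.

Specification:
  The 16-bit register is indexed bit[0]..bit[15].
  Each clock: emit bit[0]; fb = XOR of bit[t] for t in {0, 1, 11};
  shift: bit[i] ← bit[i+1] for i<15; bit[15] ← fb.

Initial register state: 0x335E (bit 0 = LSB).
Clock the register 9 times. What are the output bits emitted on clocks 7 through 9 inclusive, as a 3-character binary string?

101

reg_0 = 0x335E
clock 1: out=0, reg = 0x99AF
clock 2: out=1, reg = 0xCCD7
clock 3: out=1, reg = 0xE66B
clock 4: out=1, reg = 0x7335
clock 5: out=1, reg = 0xB99A
clock 6: out=0, reg = 0x5CCD
clock 7: out=1, reg = 0x2E66
clock 8: out=0, reg = 0x1733
clock 9: out=1, reg = 0x0B99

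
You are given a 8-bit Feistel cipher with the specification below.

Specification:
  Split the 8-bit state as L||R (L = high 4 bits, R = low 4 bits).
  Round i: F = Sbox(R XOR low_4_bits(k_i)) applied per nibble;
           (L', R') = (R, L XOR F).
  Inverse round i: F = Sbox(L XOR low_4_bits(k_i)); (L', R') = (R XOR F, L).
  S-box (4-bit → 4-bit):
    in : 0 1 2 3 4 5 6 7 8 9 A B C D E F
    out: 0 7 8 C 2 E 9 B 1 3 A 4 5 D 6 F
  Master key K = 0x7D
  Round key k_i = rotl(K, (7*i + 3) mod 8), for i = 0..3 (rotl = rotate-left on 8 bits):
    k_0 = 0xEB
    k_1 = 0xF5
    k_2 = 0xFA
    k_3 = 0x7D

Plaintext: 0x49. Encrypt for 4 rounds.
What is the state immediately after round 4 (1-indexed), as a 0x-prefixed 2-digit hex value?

s_0 = plaintext = 0x49
s_1 = Round(s_0, k_0) = 0x9C
s_2 = Round(s_1, k_1) = 0xCA
s_3 = Round(s_2, k_2) = 0xAC
s_4 = Round(s_3, k_3) = 0xCD

0xCD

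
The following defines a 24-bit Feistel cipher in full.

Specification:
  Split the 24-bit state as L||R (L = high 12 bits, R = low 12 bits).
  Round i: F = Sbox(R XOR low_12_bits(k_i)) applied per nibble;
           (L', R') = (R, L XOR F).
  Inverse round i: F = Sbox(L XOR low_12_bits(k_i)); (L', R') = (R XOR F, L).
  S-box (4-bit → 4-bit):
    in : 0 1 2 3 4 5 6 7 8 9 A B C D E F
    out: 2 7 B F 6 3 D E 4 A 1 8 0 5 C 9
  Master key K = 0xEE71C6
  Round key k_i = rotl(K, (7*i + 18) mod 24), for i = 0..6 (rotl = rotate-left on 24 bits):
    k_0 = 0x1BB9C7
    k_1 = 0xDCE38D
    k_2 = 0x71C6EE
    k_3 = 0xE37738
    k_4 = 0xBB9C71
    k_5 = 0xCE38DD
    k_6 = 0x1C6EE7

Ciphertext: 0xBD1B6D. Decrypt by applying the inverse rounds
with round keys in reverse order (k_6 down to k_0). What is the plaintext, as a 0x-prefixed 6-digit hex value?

s_0 = ciphertext = 0xBD1B6D
s_1 = InvRound(s_0, k_6) = 0x890BD1
s_2 = InvRound(s_1, k_5) = 0x9B4890
s_3 = InvRound(s_2, k_4) = 0xB939B4
s_4 = InvRound(s_3, k_3) = 0x9ACB93
s_5 = InvRound(s_4, k_2) = 0x2F89AC
s_6 = InvRound(s_5, k_1) = 0xE4F2F8
s_7 = InvRound(s_6, k_0) = 0xCBCE4F

0xCBCE4F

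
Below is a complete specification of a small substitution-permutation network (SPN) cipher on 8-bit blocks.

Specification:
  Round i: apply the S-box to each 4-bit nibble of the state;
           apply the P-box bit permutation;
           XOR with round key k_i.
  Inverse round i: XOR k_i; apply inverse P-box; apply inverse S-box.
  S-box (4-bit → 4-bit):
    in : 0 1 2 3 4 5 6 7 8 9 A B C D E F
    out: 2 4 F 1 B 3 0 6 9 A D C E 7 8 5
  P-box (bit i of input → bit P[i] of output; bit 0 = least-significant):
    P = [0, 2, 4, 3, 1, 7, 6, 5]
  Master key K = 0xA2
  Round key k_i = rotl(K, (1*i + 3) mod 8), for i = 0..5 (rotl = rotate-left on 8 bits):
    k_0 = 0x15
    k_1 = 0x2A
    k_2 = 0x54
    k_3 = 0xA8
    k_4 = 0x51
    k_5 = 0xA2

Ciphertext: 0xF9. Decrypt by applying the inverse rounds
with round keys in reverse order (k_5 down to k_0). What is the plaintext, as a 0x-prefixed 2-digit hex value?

s_0 = ciphertext = 0xF9
s_1 = InvRound(s_0, k_5) = 0xFA
s_2 = InvRound(s_1, k_4) = 0x48
s_3 = InvRound(s_2, k_3) = 0xC6
s_4 = InvRound(s_3, k_2) = 0x51
s_5 = InvRound(s_4, k_1) = 0xAA
s_6 = InvRound(s_5, k_0) = 0x42

0x42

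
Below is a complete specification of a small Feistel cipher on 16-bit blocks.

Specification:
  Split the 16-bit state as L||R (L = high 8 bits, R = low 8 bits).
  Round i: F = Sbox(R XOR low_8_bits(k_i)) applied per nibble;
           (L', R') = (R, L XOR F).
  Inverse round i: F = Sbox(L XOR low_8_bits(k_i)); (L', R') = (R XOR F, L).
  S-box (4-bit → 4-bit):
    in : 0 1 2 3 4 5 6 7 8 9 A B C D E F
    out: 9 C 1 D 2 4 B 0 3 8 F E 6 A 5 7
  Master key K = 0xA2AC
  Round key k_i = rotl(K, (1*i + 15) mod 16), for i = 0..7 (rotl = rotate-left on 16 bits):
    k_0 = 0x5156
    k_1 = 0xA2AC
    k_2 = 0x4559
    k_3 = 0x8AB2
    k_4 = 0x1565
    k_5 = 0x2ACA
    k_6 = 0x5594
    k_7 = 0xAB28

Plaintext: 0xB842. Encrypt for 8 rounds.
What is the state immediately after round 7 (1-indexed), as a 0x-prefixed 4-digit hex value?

0x5C79

s_0 = plaintext = 0xB842
s_1 = Round(s_0, k_0) = 0x427A
s_2 = Round(s_1, k_1) = 0x7AE9
s_3 = Round(s_2, k_2) = 0xE993
s_4 = Round(s_3, k_3) = 0x93F5
s_5 = Round(s_4, k_4) = 0xF51A
s_6 = Round(s_5, k_5) = 0x1A5C
s_7 = Round(s_6, k_6) = 0x5C79
s_8 = Round(s_7, k_7) = 0x7910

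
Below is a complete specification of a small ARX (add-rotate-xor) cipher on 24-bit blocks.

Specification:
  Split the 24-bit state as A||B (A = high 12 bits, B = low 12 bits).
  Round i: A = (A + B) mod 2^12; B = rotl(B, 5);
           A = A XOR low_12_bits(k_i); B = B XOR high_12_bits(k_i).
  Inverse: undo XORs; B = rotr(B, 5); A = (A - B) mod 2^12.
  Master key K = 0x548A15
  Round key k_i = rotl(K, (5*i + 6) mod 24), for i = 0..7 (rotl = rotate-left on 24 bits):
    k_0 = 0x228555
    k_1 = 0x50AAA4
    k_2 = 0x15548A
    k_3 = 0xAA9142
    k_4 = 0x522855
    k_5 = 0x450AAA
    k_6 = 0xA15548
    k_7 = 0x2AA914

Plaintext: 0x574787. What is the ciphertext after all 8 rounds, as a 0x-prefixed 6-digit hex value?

s_0 = plaintext = 0x574787
s_1 = Round(s_0, k_0) = 0x9AE2C7
s_2 = Round(s_1, k_1) = 0x6D1DEF
s_3 = Round(s_2, k_2) = 0x04ACAE
s_4 = Round(s_3, k_3) = 0xDBAF70
s_5 = Round(s_4, k_4) = 0x57FB3C
s_6 = Round(s_5, k_5) = 0xA113C6
s_7 = Round(s_6, k_6) = 0x89F2D2
s_8 = Round(s_7, k_7) = 0x2658EF

0x2658EF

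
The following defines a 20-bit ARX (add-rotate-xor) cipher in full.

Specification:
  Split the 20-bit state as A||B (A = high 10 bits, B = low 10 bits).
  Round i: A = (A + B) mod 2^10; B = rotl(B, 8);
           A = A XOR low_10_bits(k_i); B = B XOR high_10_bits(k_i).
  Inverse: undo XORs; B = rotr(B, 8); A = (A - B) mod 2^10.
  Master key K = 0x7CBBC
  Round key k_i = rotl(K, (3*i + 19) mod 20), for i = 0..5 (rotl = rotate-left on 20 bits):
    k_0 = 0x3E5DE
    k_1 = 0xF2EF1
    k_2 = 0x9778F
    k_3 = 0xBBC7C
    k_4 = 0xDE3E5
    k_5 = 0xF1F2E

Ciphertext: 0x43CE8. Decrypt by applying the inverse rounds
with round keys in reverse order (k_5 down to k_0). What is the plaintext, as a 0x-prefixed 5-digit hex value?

s_0 = ciphertext = 0x43CE8
s_1 = InvRound(s_0, k_5) = 0x588BF
s_2 = InvRound(s_1, k_4) = 0xDA31F
s_3 = InvRound(s_2, k_3) = 0xD4FC1
s_4 = InvRound(s_3, k_2) = 0x9AE71
s_5 = InvRound(s_4, k_1) = 0x6C6E9
s_6 = InvRound(s_5, k_0) = 0x0B442

0x0B442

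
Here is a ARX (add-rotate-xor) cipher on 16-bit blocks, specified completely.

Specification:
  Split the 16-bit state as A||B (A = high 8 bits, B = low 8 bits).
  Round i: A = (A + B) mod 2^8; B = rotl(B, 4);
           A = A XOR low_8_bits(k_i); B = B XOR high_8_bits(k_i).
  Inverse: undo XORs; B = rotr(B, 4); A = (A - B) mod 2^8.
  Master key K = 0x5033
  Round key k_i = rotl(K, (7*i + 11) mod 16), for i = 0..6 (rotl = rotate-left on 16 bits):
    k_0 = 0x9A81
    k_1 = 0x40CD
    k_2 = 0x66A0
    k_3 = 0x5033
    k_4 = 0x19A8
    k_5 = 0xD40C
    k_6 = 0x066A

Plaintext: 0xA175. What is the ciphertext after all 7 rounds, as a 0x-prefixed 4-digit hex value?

s_0 = plaintext = 0xA175
s_1 = Round(s_0, k_0) = 0x97CD
s_2 = Round(s_1, k_1) = 0xA99C
s_3 = Round(s_2, k_2) = 0xE5AF
s_4 = Round(s_3, k_3) = 0xA7AA
s_5 = Round(s_4, k_4) = 0xF9B3
s_6 = Round(s_5, k_5) = 0xA0EF
s_7 = Round(s_6, k_6) = 0xE5F8

0xE5F8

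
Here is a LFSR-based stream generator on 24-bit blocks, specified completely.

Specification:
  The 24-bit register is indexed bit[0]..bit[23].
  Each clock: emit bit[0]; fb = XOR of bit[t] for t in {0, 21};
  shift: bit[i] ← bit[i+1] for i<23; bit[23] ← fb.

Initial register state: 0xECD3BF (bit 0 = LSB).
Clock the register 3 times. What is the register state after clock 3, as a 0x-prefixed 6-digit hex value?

0x1D9A77

reg_0 = 0xECD3BF
clock 1: out=1, reg = 0x7669DF
clock 2: out=1, reg = 0x3B34EF
clock 3: out=1, reg = 0x1D9A77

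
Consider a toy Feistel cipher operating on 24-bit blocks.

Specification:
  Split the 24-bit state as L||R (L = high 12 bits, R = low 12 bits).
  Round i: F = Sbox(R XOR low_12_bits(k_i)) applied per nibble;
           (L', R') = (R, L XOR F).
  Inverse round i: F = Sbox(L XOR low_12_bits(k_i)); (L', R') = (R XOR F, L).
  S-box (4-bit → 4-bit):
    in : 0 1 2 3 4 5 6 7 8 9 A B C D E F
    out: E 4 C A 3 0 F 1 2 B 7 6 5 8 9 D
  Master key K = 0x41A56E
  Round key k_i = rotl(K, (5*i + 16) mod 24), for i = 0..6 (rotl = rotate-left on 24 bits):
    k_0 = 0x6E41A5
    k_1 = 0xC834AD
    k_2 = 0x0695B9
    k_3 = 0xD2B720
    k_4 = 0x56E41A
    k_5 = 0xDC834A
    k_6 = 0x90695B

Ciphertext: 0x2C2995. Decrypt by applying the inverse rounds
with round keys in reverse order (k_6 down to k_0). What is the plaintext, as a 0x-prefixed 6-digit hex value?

0xED893F

s_0 = ciphertext = 0x2C2995
s_1 = InvRound(s_0, k_6) = 0xF2E2C2
s_2 = InvRound(s_1, k_5) = 0x731F2E
s_3 = InvRound(s_2, k_4) = 0x5E8731
s_4 = InvRound(s_3, k_3) = 0xB635E8
s_5 = InvRound(s_4, k_2) = 0xC6FB63
s_6 = InvRound(s_5, k_1) = 0x93FC6F
s_7 = InvRound(s_6, k_0) = 0xED893F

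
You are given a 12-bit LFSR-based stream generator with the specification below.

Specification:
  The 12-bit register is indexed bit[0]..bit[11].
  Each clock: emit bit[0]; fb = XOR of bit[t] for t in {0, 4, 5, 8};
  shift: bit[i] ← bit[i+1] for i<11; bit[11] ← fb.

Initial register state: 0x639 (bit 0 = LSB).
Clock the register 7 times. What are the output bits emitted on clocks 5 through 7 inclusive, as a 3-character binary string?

110

reg_0 = 0x639
clock 1: out=1, reg = 0xB1C
clock 2: out=0, reg = 0x58E
clock 3: out=0, reg = 0xAC7
clock 4: out=1, reg = 0xD63
clock 5: out=1, reg = 0xEB1
clock 6: out=1, reg = 0xF58
clock 7: out=0, reg = 0x7AC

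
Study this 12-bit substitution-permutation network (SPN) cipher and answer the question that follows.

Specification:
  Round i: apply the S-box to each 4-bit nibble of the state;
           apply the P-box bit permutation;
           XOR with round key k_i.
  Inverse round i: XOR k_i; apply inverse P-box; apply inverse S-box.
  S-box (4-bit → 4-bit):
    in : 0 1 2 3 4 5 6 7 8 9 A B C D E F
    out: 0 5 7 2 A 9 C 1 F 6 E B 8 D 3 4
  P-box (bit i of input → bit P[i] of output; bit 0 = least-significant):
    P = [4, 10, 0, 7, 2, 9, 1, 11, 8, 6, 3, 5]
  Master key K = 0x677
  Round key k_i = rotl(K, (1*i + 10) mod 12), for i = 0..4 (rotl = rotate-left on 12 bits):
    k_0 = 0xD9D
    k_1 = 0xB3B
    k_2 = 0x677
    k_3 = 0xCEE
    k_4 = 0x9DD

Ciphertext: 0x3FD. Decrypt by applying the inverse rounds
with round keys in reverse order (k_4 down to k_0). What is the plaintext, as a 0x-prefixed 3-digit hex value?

s_0 = ciphertext = 0x3FD
s_1 = InvRound(s_0, k_4) = 0xC40
s_2 = InvRound(s_1, k_3) = 0x61C
s_3 = InvRound(s_2, k_2) = 0xAFF
s_4 = InvRound(s_3, k_1) = 0xE7C
s_5 = InvRound(s_4, k_0) = 0xB36

0xB36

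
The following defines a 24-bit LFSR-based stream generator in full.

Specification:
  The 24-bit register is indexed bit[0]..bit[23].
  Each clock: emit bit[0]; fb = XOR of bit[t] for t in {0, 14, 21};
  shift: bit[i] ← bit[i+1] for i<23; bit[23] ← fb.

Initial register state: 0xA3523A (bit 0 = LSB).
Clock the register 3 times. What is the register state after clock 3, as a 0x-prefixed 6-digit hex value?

0x546A47

reg_0 = 0xA3523A
clock 1: out=0, reg = 0x51A91D
clock 2: out=1, reg = 0xA8D48E
clock 3: out=0, reg = 0x546A47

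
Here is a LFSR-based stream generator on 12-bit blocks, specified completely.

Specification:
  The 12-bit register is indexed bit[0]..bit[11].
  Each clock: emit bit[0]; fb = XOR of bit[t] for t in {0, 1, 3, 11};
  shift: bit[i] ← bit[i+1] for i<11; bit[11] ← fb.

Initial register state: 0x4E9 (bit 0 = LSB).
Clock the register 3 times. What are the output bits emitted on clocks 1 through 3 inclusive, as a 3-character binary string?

100

reg_0 = 0x4E9
clock 1: out=1, reg = 0x274
clock 2: out=0, reg = 0x13A
clock 3: out=0, reg = 0x09D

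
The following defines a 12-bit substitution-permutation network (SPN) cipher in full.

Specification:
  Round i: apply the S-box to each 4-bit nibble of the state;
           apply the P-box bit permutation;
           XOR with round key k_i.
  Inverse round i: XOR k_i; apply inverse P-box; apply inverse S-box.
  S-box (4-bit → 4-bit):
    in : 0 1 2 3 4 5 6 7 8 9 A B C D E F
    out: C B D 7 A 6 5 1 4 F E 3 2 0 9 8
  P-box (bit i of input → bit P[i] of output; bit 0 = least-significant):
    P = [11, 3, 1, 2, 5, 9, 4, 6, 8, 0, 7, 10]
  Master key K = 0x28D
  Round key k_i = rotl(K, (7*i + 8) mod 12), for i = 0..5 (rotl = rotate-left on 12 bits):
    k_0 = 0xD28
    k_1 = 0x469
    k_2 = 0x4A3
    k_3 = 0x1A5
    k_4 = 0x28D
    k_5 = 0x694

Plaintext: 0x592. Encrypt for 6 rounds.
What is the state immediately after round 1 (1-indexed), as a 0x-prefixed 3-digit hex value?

s_0 = plaintext = 0x592
s_1 = Round(s_0, k_0) = 0x7DF
s_2 = Round(s_1, k_1) = 0x56D
s_3 = Round(s_2, k_2) = 0x412
s_4 = Round(s_3, k_3) = 0xFC2
s_5 = Round(s_4, k_4) = 0xC8B
s_6 = Round(s_5, k_5) = 0xE8D

0x7DF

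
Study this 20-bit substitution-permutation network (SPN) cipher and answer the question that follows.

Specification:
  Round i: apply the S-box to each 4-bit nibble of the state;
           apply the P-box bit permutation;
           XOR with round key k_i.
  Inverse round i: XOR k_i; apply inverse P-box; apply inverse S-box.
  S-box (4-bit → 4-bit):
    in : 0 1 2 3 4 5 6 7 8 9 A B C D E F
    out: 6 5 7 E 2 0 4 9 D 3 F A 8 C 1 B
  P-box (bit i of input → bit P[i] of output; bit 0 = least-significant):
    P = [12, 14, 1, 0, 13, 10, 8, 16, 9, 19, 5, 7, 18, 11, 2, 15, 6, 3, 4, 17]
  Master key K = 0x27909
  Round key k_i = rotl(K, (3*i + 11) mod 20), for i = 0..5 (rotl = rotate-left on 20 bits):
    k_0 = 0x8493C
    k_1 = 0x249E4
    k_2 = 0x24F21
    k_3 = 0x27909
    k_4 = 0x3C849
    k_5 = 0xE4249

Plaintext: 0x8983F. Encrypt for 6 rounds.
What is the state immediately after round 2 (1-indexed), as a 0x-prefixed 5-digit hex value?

s_0 = plaintext = 0x8983F
s_1 = Round(s_0, k_0) = 0xF16CD
s_2 = Round(s_1, k_1) = 0x5498B
s_3 = Round(s_2, k_2) = 0xB2420
s_4 = Round(s_3, k_3) = 0xC1407
s_5 = Round(s_4, k_4) = 0xDDD4C
s_6 = Round(s_5, k_5) = 0xCC6FC

0x5498B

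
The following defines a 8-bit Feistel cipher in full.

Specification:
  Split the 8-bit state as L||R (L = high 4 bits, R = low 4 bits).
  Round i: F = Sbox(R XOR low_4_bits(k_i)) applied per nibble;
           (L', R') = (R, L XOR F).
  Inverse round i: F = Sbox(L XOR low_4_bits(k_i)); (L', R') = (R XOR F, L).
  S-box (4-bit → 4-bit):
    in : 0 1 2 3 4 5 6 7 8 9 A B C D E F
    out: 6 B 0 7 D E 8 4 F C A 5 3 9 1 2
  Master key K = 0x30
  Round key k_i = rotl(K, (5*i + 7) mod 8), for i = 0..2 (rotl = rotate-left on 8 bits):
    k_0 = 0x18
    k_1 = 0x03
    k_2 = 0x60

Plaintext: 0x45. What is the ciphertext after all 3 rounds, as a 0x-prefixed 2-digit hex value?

0x40

s_0 = plaintext = 0x45
s_1 = Round(s_0, k_0) = 0x5D
s_2 = Round(s_1, k_1) = 0xD4
s_3 = Round(s_2, k_2) = 0x40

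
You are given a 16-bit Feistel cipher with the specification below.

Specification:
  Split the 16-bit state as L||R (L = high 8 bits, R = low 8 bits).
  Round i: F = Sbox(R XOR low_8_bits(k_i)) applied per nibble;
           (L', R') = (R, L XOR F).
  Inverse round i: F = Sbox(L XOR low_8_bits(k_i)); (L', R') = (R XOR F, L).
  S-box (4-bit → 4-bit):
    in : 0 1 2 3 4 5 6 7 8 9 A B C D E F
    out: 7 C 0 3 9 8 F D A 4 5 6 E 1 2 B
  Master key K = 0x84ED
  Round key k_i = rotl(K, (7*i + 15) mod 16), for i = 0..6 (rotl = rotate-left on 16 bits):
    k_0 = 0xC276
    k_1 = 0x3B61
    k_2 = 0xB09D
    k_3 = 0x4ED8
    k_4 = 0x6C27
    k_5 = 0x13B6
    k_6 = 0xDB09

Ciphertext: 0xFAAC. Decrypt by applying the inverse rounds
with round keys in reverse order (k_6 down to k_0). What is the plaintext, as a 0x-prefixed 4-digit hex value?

0x996C

s_0 = ciphertext = 0xFAAC
s_1 = InvRound(s_0, k_6) = 0x1FFA
s_2 = InvRound(s_1, k_5) = 0xAE1F
s_3 = InvRound(s_2, k_4) = 0xBBAE
s_4 = InvRound(s_3, k_3) = 0x5DBB
s_5 = InvRound(s_4, k_2) = 0x5C5D
s_6 = InvRound(s_5, k_1) = 0x6C5C
s_7 = InvRound(s_6, k_0) = 0x996C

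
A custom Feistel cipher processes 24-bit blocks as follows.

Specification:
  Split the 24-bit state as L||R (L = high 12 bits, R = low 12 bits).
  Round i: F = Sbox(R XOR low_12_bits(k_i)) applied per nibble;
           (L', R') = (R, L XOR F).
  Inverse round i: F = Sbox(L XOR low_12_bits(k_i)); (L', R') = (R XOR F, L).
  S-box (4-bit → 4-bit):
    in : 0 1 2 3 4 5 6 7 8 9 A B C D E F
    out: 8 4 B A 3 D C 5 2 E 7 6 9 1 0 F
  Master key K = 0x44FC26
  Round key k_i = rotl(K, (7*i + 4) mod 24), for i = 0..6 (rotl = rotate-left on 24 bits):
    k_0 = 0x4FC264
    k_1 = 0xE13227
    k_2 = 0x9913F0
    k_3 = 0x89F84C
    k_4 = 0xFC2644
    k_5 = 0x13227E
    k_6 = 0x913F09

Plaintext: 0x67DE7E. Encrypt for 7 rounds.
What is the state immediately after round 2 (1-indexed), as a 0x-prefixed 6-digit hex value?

s_0 = plaintext = 0x67DE7E
s_1 = Round(s_0, k_0) = 0xE7EF3A
s_2 = Round(s_1, k_1) = 0xF3AF3F
s_3 = Round(s_2, k_2) = 0xF3F6A5
s_4 = Round(s_3, k_3) = 0x6A5F31
s_5 = Round(s_4, k_4) = 0xF318F8
s_6 = Round(s_5, k_5) = 0x8F881D
s_7 = Round(s_6, k_6) = 0x81DDBB

0xF3AF3F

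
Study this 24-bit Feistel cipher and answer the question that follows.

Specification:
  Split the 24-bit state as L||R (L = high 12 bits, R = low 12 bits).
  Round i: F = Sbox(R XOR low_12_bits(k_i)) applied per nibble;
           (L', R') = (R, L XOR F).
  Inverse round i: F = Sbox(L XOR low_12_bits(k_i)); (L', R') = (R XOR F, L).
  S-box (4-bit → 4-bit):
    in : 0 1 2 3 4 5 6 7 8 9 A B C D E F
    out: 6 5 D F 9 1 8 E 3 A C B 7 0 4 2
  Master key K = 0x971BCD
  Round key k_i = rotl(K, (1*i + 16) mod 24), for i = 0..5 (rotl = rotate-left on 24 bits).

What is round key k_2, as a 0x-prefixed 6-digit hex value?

0x365C6F

K = 0x971BCD
k_0 = rotl(K, (1*0+16) mod 24) = rotl(K, 16) = 0xCD971B
k_1 = rotl(K, (1*1+16) mod 24) = rotl(K, 17) = 0x9B2E37
k_2 = rotl(K, (1*2+16) mod 24) = rotl(K, 18) = 0x365C6F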